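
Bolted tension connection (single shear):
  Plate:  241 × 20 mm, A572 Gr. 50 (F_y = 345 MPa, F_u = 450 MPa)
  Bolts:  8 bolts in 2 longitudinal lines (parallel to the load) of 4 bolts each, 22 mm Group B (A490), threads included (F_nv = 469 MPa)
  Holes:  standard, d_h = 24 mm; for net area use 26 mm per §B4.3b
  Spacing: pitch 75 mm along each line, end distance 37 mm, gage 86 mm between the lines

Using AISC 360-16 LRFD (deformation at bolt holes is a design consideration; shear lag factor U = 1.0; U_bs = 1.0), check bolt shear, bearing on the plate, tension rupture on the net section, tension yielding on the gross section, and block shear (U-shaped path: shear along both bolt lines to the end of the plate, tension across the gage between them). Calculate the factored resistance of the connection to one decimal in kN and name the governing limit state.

Bolt shear: A_b = π(22)²/4 = 380.13 mm². φR_n = 0.75 × 469 × 380.13 × 8 × 1 = 1069.7 kN.
Bearing (20 mm plate, F_u = 450 MPa): end bolts L_c = 37 − 24/2 = 25, R_n = min(1.2×25×20×450, 2.4×22×20×450) = 270 kN/bolt; interior L_c = 75 − 24 = 51, R_n = 475.2 kN/bolt. φR_n = 0.75 × (2×270 + 6×475.2) = 2543.4 kN.
Tension rupture (net): A_n = (241 − 2×26)×20 = 3780 mm² (U = 1.0, A_e = A_n). φR_n = 0.75 × 450 × 3780 = 1275.8 kN.
Tension yield (gross): A_g = 241×20 = 4820 mm². φR_n = 0.90 × 345 × 4820 = 1496.6 kN.
Block shear: shear path 2×[37+3×75] = 2×262 mm, A_gv = 10480, A_nv = 2×(262 − 3.5×26)×20 = 6840 mm²; tension across gage: (86 − 1×26)×20 = 1200 mm². R_n = min(0.6×450×6840, 0.6×345×10480) + 1.0×450×1200 = min(1846.8, 2169.4) + 540 = 2386.8 kN. φR_n = 0.75 × 2386.8 = 1790.1 kN.
Governing: min(1069.7, 2543.4, 1275.8, 1496.6, 1790.1) = 1069.7 kN → bolt shear.

1069.7 kN (bolt shear governs)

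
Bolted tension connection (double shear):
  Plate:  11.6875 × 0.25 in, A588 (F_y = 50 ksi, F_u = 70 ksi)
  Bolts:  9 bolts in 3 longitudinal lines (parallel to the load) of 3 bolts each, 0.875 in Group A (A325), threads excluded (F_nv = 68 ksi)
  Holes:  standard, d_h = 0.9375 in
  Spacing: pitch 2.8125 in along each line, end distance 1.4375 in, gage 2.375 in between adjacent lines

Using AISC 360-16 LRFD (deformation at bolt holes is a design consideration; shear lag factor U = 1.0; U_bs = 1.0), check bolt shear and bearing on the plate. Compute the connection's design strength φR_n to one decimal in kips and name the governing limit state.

211.1 kips (bearing governs)

Bolt shear: A_b = π(0.875)²/4 = 0.60132 in². φR_n = 0.75 × 68 × 0.60132 × 9 × 2 = 552.0 kips.
Bearing (0.25 in plate, F_u = 70 ksi): end bolts L_c = 1.4375 − 0.9375/2 = 0.96875, R_n = min(1.2×0.96875×0.25×70, 2.4×0.875×0.25×70) = 20.344 kips/bolt; interior L_c = 2.8125 − 0.9375 = 1.875, R_n = 36.75 kips/bolt. φR_n = 0.75 × (3×20.344 + 6×36.75) = 211.1 kips.
Governing: min(552.0, 211.1) = 211.1 kips → bearing.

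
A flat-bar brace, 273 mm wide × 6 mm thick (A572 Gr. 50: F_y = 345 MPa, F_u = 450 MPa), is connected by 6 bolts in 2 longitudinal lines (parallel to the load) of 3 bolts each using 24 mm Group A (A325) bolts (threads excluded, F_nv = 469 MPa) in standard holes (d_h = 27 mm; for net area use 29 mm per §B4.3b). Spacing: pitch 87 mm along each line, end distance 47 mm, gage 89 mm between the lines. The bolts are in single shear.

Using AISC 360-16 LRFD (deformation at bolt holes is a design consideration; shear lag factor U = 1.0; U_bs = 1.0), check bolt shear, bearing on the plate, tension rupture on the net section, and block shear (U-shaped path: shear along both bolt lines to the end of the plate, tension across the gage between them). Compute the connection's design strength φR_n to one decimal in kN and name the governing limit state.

435.4 kN (net-section rupture governs)

Bolt shear: A_b = π(24)²/4 = 452.39 mm². φR_n = 0.75 × 469 × 452.39 × 6 × 1 = 954.8 kN.
Bearing (6 mm plate, F_u = 450 MPa): end bolts L_c = 47 − 27/2 = 33.5, R_n = min(1.2×33.5×6×450, 2.4×24×6×450) = 108.54 kN/bolt; interior L_c = 87 − 27 = 60, R_n = 155.52 kN/bolt. φR_n = 0.75 × (2×108.54 + 4×155.52) = 629.4 kN.
Tension rupture (net): A_n = (273 − 2×29)×6 = 1290 mm² (U = 1.0, A_e = A_n). φR_n = 0.75 × 450 × 1290 = 435.4 kN.
Block shear: shear path 2×[47+2×87] = 2×221 mm, A_gv = 2652, A_nv = 2×(221 − 2.5×29)×6 = 1782 mm²; tension across gage: (89 − 1×29)×6 = 360 mm². R_n = min(0.6×450×1782, 0.6×345×2652) + 1.0×450×360 = min(481.14, 548.96) + 162 = 643.14 kN. φR_n = 0.75 × 643.14 = 482.4 kN.
Governing: min(954.8, 629.4, 435.4, 482.4) = 435.4 kN → net-section rupture.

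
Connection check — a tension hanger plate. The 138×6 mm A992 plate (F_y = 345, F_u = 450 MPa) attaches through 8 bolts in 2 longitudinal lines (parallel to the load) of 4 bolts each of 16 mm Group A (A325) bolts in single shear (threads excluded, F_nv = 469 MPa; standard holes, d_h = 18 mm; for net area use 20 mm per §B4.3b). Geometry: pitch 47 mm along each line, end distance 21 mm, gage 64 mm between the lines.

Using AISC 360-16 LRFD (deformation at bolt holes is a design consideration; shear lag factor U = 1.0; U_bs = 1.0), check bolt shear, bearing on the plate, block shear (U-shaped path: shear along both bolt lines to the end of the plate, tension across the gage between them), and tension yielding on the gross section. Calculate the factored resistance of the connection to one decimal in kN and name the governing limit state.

Bolt shear: A_b = π(16)²/4 = 201.06 mm². φR_n = 0.75 × 469 × 201.06 × 8 × 1 = 565.8 kN.
Bearing (6 mm plate, F_u = 450 MPa): end bolts L_c = 21 − 18/2 = 12, R_n = min(1.2×12×6×450, 2.4×16×6×450) = 38.88 kN/bolt; interior L_c = 47 − 18 = 29, R_n = 93.96 kN/bolt. φR_n = 0.75 × (2×38.88 + 6×93.96) = 481.1 kN.
Block shear: shear path 2×[21+3×47] = 2×162 mm, A_gv = 1944, A_nv = 2×(162 − 3.5×20)×6 = 1104 mm²; tension across gage: (64 − 1×20)×6 = 264 mm². R_n = min(0.6×450×1104, 0.6×345×1944) + 1.0×450×264 = min(298.08, 402.41) + 118.8 = 416.88 kN. φR_n = 0.75 × 416.88 = 312.7 kN.
Tension yield (gross): A_g = 138×6 = 828 mm². φR_n = 0.90 × 345 × 828 = 257.1 kN.
Governing: min(565.8, 481.1, 312.7, 257.1) = 257.1 kN → gross-section yield.

257.1 kN (gross-section yield governs)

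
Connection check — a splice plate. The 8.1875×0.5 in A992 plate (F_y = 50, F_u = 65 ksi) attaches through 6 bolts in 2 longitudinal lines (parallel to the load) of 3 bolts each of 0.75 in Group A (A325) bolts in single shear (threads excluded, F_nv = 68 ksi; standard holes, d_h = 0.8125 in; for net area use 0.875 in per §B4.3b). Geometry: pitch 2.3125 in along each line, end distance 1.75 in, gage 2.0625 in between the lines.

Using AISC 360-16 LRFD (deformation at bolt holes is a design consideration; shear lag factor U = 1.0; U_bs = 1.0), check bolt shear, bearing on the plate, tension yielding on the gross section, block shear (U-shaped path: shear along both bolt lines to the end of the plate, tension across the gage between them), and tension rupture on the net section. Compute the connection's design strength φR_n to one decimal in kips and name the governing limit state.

135.2 kips (bolt shear governs)

Bolt shear: A_b = π(0.75)²/4 = 0.44179 in². φR_n = 0.75 × 68 × 0.44179 × 6 × 1 = 135.2 kips.
Bearing (0.5 in plate, F_u = 65 ksi): end bolts L_c = 1.75 − 0.8125/2 = 1.34375, R_n = min(1.2×1.34375×0.5×65, 2.4×0.75×0.5×65) = 52.406 kips/bolt; interior L_c = 2.3125 − 0.8125 = 1.5, R_n = 58.5 kips/bolt. φR_n = 0.75 × (2×52.406 + 4×58.5) = 254.1 kips.
Tension yield (gross): A_g = 8.1875×0.5 = 4.0938 in². φR_n = 0.90 × 50 × 4.0938 = 184.2 kips.
Block shear: shear path 2×[1.75+2×2.3125] = 2×6.375 in, A_gv = 6.375, A_nv = 2×(6.375 − 2.5×0.875)×0.5 = 4.1875 in²; tension across gage: (2.0625 − 1×0.875)×0.5 = 0.59375 in². R_n = min(0.6×65×4.1875, 0.6×50×6.375) + 1.0×65×0.59375 = min(163.31, 191.25) + 38.594 = 201.9 kips. φR_n = 0.75 × 201.9 = 151.4 kips.
Tension rupture (net): A_n = (8.1875 − 2×0.875)×0.5 = 3.2188 in² (U = 1.0, A_e = A_n). φR_n = 0.75 × 65 × 3.2188 = 156.9 kips.
Governing: min(135.2, 254.1, 184.2, 151.4, 156.9) = 135.2 kips → bolt shear.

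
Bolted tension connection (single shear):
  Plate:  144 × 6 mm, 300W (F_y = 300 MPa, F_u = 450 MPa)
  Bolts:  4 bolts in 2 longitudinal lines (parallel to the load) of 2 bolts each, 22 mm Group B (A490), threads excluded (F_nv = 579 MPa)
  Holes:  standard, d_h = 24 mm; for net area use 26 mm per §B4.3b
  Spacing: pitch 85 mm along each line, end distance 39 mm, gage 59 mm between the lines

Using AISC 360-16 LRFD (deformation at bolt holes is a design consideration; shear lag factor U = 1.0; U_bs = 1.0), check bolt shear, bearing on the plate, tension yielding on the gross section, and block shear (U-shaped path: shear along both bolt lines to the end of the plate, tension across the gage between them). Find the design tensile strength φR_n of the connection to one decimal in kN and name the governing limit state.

233.3 kN (gross-section yield governs)

Bolt shear: A_b = π(22)²/4 = 380.13 mm². φR_n = 0.75 × 579 × 380.13 × 4 × 1 = 660.3 kN.
Bearing (6 mm plate, F_u = 450 MPa): end bolts L_c = 39 − 24/2 = 27, R_n = min(1.2×27×6×450, 2.4×22×6×450) = 87.48 kN/bolt; interior L_c = 85 − 24 = 61, R_n = 142.56 kN/bolt. φR_n = 0.75 × (2×87.48 + 2×142.56) = 345.1 kN.
Tension yield (gross): A_g = 144×6 = 864 mm². φR_n = 0.90 × 300 × 864 = 233.3 kN.
Block shear: shear path 2×[39+1×85] = 2×124 mm, A_gv = 1488, A_nv = 2×(124 − 1.5×26)×6 = 1020 mm²; tension across gage: (59 − 1×26)×6 = 198 mm². R_n = min(0.6×450×1020, 0.6×300×1488) + 1.0×450×198 = min(275.4, 267.84) + 89.1 = 356.94 kN. φR_n = 0.75 × 356.94 = 267.7 kN.
Governing: min(660.3, 345.1, 233.3, 267.7) = 233.3 kN → gross-section yield.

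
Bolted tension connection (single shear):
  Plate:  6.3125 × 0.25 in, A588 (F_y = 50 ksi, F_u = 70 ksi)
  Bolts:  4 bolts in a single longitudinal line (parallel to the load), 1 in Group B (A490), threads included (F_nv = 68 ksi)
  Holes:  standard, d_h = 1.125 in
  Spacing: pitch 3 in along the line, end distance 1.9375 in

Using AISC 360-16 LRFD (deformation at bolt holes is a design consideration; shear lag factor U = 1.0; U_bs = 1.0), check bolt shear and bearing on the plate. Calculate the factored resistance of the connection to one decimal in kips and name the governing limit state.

110.3 kips (bearing governs)

Bolt shear: A_b = π(1)²/4 = 0.7854 in². φR_n = 0.75 × 68 × 0.7854 × 4 × 1 = 160.2 kips.
Bearing (0.25 in plate, F_u = 70 ksi): end bolts L_c = 1.9375 − 1.125/2 = 1.375, R_n = min(1.2×1.375×0.25×70, 2.4×1×0.25×70) = 28.875 kips/bolt; interior L_c = 3 − 1.125 = 1.875, R_n = 39.375 kips/bolt. φR_n = 0.75 × (1×28.875 + 3×39.375) = 110.3 kips.
Governing: min(160.2, 110.3) = 110.3 kips → bearing.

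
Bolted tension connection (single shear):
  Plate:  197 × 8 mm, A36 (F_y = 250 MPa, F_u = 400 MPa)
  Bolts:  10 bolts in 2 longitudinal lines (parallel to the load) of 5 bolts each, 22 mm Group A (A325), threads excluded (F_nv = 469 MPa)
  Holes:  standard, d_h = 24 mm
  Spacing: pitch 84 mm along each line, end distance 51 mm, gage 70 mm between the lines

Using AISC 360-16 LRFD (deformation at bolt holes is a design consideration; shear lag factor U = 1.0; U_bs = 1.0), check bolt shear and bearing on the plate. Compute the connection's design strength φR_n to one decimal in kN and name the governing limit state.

Bolt shear: A_b = π(22)²/4 = 380.13 mm². φR_n = 0.75 × 469 × 380.13 × 10 × 1 = 1337.1 kN.
Bearing (8 mm plate, F_u = 400 MPa): end bolts L_c = 51 − 24/2 = 39, R_n = min(1.2×39×8×400, 2.4×22×8×400) = 149.76 kN/bolt; interior L_c = 84 − 24 = 60, R_n = 168.96 kN/bolt. φR_n = 0.75 × (2×149.76 + 8×168.96) = 1238.4 kN.
Governing: min(1337.1, 1238.4) = 1238.4 kN → bearing.

1238.4 kN (bearing governs)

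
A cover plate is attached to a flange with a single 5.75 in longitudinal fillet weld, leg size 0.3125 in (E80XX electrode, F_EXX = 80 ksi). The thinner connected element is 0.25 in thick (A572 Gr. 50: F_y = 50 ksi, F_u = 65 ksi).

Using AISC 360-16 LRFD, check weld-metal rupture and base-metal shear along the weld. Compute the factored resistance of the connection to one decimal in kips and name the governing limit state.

42.0 kips (base-metal shear governs)

Weld metal: throat = 0.707×0.3125 = 0.22094 in, L = 5.75 in. φR_n = 0.75 × 0.6 × 80 × 0.22094 × 5.75 = 45.7 kips.
Base metal shear (0.25 in plate): yield φR_n = 1.0×0.6×50×0.25×5.75 = 43.1 kips; rupture φR_n = 0.75×0.6×65×0.25×5.75 = 42.0 kips; take 42.0 kips (rupture).
Governing: min(45.7, 42.0) = 42.0 kips → base-metal shear.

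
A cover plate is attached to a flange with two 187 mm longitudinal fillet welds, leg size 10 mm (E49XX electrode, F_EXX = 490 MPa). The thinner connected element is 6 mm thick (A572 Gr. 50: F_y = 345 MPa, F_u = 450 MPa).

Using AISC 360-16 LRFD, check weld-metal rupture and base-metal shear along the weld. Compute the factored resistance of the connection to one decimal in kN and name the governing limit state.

454.4 kN (base-metal shear governs)

Weld metal: throat = 0.707×10 = 7.07 mm, L = 2×187 = 374 mm. φR_n = 0.75 × 0.6 × 490 × 7.07 × 374 = 583.0 kN.
Base metal shear (6 mm plate): yield φR_n = 1.0×0.6×345×6×374 = 464.5 kN; rupture φR_n = 0.75×0.6×450×6×374 = 454.4 kN; take 454.4 kN (rupture).
Governing: min(583.0, 454.4) = 454.4 kN → base-metal shear.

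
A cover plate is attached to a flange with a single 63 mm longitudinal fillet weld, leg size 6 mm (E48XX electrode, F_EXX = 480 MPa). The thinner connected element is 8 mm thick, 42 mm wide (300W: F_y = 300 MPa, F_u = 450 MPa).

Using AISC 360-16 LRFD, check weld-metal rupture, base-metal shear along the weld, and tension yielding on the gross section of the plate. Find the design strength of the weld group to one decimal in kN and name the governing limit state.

Weld metal: throat = 0.707×6 = 4.242 mm, L = 63 mm. φR_n = 0.75 × 0.6 × 480 × 4.242 × 63 = 57.7 kN.
Base metal shear (8 mm plate): yield φR_n = 1.0×0.6×300×8×63 = 90.7 kN; rupture φR_n = 0.75×0.6×450×8×63 = 102.1 kN; take 90.7 kN (yield).
Tension yield (gross): A_g = 42×8 = 336 mm². φR_n = 0.90 × 300 × 336 = 90.7 kN.
Governing: min(57.7, 90.7, 90.7) = 57.7 kN → weld metal.

57.7 kN (weld metal governs)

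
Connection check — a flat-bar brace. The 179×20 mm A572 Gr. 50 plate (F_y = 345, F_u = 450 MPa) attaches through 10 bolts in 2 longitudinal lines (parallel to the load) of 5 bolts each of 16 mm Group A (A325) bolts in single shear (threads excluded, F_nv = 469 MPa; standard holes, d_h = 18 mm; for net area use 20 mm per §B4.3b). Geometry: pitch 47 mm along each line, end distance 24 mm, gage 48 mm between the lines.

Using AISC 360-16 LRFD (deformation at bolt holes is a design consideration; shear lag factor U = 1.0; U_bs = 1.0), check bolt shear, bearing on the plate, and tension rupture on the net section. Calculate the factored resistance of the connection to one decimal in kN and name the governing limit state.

Bolt shear: A_b = π(16)²/4 = 201.06 mm². φR_n = 0.75 × 469 × 201.06 × 10 × 1 = 707.2 kN.
Bearing (20 mm plate, F_u = 450 MPa): end bolts L_c = 24 − 18/2 = 15, R_n = min(1.2×15×20×450, 2.4×16×20×450) = 162 kN/bolt; interior L_c = 47 − 18 = 29, R_n = 313.2 kN/bolt. φR_n = 0.75 × (2×162 + 8×313.2) = 2122.2 kN.
Tension rupture (net): A_n = (179 − 2×20)×20 = 2780 mm² (U = 1.0, A_e = A_n). φR_n = 0.75 × 450 × 2780 = 938.3 kN.
Governing: min(707.2, 2122.2, 938.3) = 707.2 kN → bolt shear.

707.2 kN (bolt shear governs)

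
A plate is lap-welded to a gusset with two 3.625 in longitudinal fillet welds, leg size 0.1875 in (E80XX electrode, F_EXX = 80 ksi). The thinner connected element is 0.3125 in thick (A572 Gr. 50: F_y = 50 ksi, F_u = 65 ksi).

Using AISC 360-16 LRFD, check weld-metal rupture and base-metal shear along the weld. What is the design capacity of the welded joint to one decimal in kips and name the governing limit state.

Weld metal: throat = 0.707×0.1875 = 0.13256 in, L = 2×3.625 = 7.25 in. φR_n = 0.75 × 0.6 × 80 × 0.13256 × 7.25 = 34.6 kips.
Base metal shear (0.3125 in plate): yield φR_n = 1.0×0.6×50×0.3125×7.25 = 68.0 kips; rupture φR_n = 0.75×0.6×65×0.3125×7.25 = 66.3 kips; take 66.3 kips (rupture).
Governing: min(34.6, 66.3) = 34.6 kips → weld metal.

34.6 kips (weld metal governs)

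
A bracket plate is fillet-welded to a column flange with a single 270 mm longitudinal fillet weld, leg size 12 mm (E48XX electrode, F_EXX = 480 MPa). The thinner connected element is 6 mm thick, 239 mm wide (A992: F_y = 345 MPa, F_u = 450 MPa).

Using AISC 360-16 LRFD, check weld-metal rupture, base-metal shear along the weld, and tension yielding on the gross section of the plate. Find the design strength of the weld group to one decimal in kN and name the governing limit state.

Weld metal: throat = 0.707×12 = 8.484 mm, L = 270 mm. φR_n = 0.75 × 0.6 × 480 × 8.484 × 270 = 494.8 kN.
Base metal shear (6 mm plate): yield φR_n = 1.0×0.6×345×6×270 = 335.3 kN; rupture φR_n = 0.75×0.6×450×6×270 = 328.1 kN; take 328.1 kN (rupture).
Tension yield (gross): A_g = 239×6 = 1434 mm². φR_n = 0.90 × 345 × 1434 = 445.3 kN.
Governing: min(494.8, 328.1, 445.3) = 328.1 kN → base-metal shear.

328.1 kN (base-metal shear governs)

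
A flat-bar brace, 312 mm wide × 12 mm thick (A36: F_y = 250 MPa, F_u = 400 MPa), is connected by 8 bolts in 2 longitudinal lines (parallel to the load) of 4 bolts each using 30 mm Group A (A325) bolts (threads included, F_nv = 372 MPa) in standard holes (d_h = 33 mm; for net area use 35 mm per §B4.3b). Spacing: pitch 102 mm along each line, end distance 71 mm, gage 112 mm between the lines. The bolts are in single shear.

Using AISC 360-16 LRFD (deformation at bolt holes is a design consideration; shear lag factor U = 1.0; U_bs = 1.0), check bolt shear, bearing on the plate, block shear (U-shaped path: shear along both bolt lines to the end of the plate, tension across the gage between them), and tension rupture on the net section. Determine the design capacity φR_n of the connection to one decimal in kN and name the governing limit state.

871.2 kN (net-section rupture governs)

Bolt shear: A_b = π(30)²/4 = 706.86 mm². φR_n = 0.75 × 372 × 706.86 × 8 × 1 = 1577.7 kN.
Bearing (12 mm plate, F_u = 400 MPa): end bolts L_c = 71 − 33/2 = 54.5, R_n = min(1.2×54.5×12×400, 2.4×30×12×400) = 313.92 kN/bolt; interior L_c = 102 − 33 = 69, R_n = 345.6 kN/bolt. φR_n = 0.75 × (2×313.92 + 6×345.6) = 2026.1 kN.
Block shear: shear path 2×[71+3×102] = 2×377 mm, A_gv = 9048, A_nv = 2×(377 − 3.5×35)×12 = 6108 mm²; tension across gage: (112 − 1×35)×12 = 924 mm². R_n = min(0.6×400×6108, 0.6×250×9048) + 1.0×400×924 = min(1465.9, 1357.2) + 369.6 = 1726.8 kN. φR_n = 0.75 × 1726.8 = 1295.1 kN.
Tension rupture (net): A_n = (312 − 2×35)×12 = 2904 mm² (U = 1.0, A_e = A_n). φR_n = 0.75 × 400 × 2904 = 871.2 kN.
Governing: min(1577.7, 2026.1, 1295.1, 871.2) = 871.2 kN → net-section rupture.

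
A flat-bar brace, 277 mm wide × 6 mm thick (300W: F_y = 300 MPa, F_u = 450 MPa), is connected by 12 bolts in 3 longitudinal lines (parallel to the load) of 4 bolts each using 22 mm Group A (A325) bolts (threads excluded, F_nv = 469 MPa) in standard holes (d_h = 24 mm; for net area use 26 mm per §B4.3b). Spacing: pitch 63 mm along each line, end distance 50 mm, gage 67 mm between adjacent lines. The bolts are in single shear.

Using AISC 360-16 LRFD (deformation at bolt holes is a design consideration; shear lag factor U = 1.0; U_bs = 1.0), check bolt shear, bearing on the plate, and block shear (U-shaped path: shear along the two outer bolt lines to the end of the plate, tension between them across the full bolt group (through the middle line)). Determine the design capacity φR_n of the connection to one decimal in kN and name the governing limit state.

Bolt shear: A_b = π(22)²/4 = 380.13 mm². φR_n = 0.75 × 469 × 380.13 × 12 × 1 = 1604.5 kN.
Bearing (6 mm plate, F_u = 450 MPa): end bolts L_c = 50 − 24/2 = 38, R_n = min(1.2×38×6×450, 2.4×22×6×450) = 123.12 kN/bolt; interior L_c = 63 − 24 = 39, R_n = 126.36 kN/bolt. φR_n = 0.75 × (3×123.12 + 9×126.36) = 1130.0 kN.
Block shear: shear path 2×[50+3×63] = 2×239 mm, A_gv = 2868, A_nv = 2×(239 − 3.5×26)×6 = 1776 mm²; tension across gage: (134 − 2×26)×6 = 492 mm². R_n = min(0.6×450×1776, 0.6×300×2868) + 1.0×450×492 = min(479.52, 516.24) + 221.4 = 700.92 kN. φR_n = 0.75 × 700.92 = 525.7 kN.
Governing: min(1604.5, 1130.0, 525.7) = 525.7 kN → block shear.

525.7 kN (block shear governs)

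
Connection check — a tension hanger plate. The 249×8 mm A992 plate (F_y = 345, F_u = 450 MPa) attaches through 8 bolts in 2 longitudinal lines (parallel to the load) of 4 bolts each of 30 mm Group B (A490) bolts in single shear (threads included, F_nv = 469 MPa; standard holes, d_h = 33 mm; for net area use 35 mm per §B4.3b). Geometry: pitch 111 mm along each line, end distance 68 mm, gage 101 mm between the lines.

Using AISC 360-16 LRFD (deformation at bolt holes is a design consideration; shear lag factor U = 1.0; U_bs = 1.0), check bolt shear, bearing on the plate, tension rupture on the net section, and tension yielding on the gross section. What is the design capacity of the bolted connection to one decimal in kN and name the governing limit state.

483.3 kN (net-section rupture governs)

Bolt shear: A_b = π(30)²/4 = 706.86 mm². φR_n = 0.75 × 469 × 706.86 × 8 × 1 = 1989.1 kN.
Bearing (8 mm plate, F_u = 450 MPa): end bolts L_c = 68 − 33/2 = 51.5, R_n = min(1.2×51.5×8×450, 2.4×30×8×450) = 222.48 kN/bolt; interior L_c = 111 − 33 = 78, R_n = 259.2 kN/bolt. φR_n = 0.75 × (2×222.48 + 6×259.2) = 1500.1 kN.
Tension rupture (net): A_n = (249 − 2×35)×8 = 1432 mm² (U = 1.0, A_e = A_n). φR_n = 0.75 × 450 × 1432 = 483.3 kN.
Tension yield (gross): A_g = 249×8 = 1992 mm². φR_n = 0.90 × 345 × 1992 = 618.5 kN.
Governing: min(1989.1, 1500.1, 483.3, 618.5) = 483.3 kN → net-section rupture.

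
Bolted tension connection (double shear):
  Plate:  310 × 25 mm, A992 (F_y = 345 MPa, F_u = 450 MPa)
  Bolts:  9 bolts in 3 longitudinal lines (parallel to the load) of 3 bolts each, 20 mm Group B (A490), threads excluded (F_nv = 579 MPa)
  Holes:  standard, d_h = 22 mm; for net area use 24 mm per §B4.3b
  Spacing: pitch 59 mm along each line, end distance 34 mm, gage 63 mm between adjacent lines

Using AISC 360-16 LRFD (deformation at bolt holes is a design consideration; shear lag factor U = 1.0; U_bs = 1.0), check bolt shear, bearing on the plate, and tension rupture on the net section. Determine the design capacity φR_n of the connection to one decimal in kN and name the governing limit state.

2008.1 kN (net-section rupture governs)

Bolt shear: A_b = π(20)²/4 = 314.16 mm². φR_n = 0.75 × 579 × 314.16 × 9 × 2 = 2455.6 kN.
Bearing (25 mm plate, F_u = 450 MPa): end bolts L_c = 34 − 22/2 = 23, R_n = min(1.2×23×25×450, 2.4×20×25×450) = 310.5 kN/bolt; interior L_c = 59 − 22 = 37, R_n = 499.5 kN/bolt. φR_n = 0.75 × (3×310.5 + 6×499.5) = 2946.4 kN.
Tension rupture (net): A_n = (310 − 3×24)×25 = 5950 mm² (U = 1.0, A_e = A_n). φR_n = 0.75 × 450 × 5950 = 2008.1 kN.
Governing: min(2455.6, 2946.4, 2008.1) = 2008.1 kN → net-section rupture.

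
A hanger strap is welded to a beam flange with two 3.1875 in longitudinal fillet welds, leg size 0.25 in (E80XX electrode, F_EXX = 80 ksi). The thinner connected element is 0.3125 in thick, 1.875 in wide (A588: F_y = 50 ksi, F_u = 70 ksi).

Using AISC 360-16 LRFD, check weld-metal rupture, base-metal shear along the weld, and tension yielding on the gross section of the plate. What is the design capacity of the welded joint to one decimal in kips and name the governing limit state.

Weld metal: throat = 0.707×0.25 = 0.17675 in, L = 2×3.1875 = 6.375 in. φR_n = 0.75 × 0.6 × 80 × 0.17675 × 6.375 = 40.6 kips.
Base metal shear (0.3125 in plate): yield φR_n = 1.0×0.6×50×0.3125×6.375 = 59.8 kips; rupture φR_n = 0.75×0.6×70×0.3125×6.375 = 62.8 kips; take 59.8 kips (yield).
Tension yield (gross): A_g = 1.875×0.3125 = 0.58594 in². φR_n = 0.90 × 50 × 0.58594 = 26.4 kips.
Governing: min(40.6, 59.8, 26.4) = 26.4 kips → gross-section yield.

26.4 kips (gross-section yield governs)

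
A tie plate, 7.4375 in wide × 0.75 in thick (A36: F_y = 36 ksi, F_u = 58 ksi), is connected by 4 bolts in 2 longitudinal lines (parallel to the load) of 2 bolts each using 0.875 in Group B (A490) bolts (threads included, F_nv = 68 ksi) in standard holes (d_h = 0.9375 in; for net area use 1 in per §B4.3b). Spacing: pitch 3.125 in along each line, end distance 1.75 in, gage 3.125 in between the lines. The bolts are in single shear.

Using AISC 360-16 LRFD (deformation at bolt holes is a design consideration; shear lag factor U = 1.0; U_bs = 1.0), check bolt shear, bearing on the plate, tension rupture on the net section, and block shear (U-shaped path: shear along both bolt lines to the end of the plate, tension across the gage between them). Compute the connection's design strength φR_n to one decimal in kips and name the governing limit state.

122.7 kips (bolt shear governs)

Bolt shear: A_b = π(0.875)²/4 = 0.60132 in². φR_n = 0.75 × 68 × 0.60132 × 4 × 1 = 122.7 kips.
Bearing (0.75 in plate, F_u = 58 ksi): end bolts L_c = 1.75 − 0.9375/2 = 1.28125, R_n = min(1.2×1.28125×0.75×58, 2.4×0.875×0.75×58) = 66.881 kips/bolt; interior L_c = 3.125 − 0.9375 = 2.1875, R_n = 91.35 kips/bolt. φR_n = 0.75 × (2×66.881 + 2×91.35) = 237.3 kips.
Tension rupture (net): A_n = (7.4375 − 2×1)×0.75 = 4.0781 in² (U = 1.0, A_e = A_n). φR_n = 0.75 × 58 × 4.0781 = 177.4 kips.
Block shear: shear path 2×[1.75+1×3.125] = 2×4.875 in, A_gv = 7.3125, A_nv = 2×(4.875 − 1.5×1)×0.75 = 5.0625 in²; tension across gage: (3.125 − 1×1)×0.75 = 1.5938 in². R_n = min(0.6×58×5.0625, 0.6×36×7.3125) + 1.0×58×1.5938 = min(176.18, 157.95) + 92.44 = 250.39 kips. φR_n = 0.75 × 250.39 = 187.8 kips.
Governing: min(122.7, 237.3, 177.4, 187.8) = 122.7 kips → bolt shear.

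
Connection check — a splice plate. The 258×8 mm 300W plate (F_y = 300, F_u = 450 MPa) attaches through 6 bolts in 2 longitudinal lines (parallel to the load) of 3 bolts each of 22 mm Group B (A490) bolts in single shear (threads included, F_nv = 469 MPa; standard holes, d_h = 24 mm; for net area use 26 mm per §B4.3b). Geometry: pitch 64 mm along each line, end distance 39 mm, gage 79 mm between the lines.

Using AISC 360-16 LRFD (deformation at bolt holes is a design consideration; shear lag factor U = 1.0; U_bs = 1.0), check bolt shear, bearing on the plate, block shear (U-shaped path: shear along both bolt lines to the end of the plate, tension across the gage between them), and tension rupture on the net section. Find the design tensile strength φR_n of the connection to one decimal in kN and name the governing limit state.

Bolt shear: A_b = π(22)²/4 = 380.13 mm². φR_n = 0.75 × 469 × 380.13 × 6 × 1 = 802.3 kN.
Bearing (8 mm plate, F_u = 450 MPa): end bolts L_c = 39 − 24/2 = 27, R_n = min(1.2×27×8×450, 2.4×22×8×450) = 116.64 kN/bolt; interior L_c = 64 − 24 = 40, R_n = 172.8 kN/bolt. φR_n = 0.75 × (2×116.64 + 4×172.8) = 693.4 kN.
Block shear: shear path 2×[39+2×64] = 2×167 mm, A_gv = 2672, A_nv = 2×(167 − 2.5×26)×8 = 1632 mm²; tension across gage: (79 − 1×26)×8 = 424 mm². R_n = min(0.6×450×1632, 0.6×300×2672) + 1.0×450×424 = min(440.64, 480.96) + 190.8 = 631.44 kN. φR_n = 0.75 × 631.44 = 473.6 kN.
Tension rupture (net): A_n = (258 − 2×26)×8 = 1648 mm² (U = 1.0, A_e = A_n). φR_n = 0.75 × 450 × 1648 = 556.2 kN.
Governing: min(802.3, 693.4, 473.6, 556.2) = 473.6 kN → block shear.

473.6 kN (block shear governs)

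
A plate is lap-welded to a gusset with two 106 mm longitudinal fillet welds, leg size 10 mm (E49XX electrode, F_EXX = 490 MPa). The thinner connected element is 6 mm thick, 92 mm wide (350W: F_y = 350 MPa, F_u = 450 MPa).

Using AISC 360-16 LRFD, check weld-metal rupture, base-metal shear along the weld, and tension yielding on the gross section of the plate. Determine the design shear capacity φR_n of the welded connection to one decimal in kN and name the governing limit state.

173.9 kN (gross-section yield governs)

Weld metal: throat = 0.707×10 = 7.07 mm, L = 2×106 = 212 mm. φR_n = 0.75 × 0.6 × 490 × 7.07 × 212 = 330.5 kN.
Base metal shear (6 mm plate): yield φR_n = 1.0×0.6×350×6×212 = 267.1 kN; rupture φR_n = 0.75×0.6×450×6×212 = 257.6 kN; take 257.6 kN (rupture).
Tension yield (gross): A_g = 92×6 = 552 mm². φR_n = 0.90 × 350 × 552 = 173.9 kN.
Governing: min(330.5, 257.6, 173.9) = 173.9 kN → gross-section yield.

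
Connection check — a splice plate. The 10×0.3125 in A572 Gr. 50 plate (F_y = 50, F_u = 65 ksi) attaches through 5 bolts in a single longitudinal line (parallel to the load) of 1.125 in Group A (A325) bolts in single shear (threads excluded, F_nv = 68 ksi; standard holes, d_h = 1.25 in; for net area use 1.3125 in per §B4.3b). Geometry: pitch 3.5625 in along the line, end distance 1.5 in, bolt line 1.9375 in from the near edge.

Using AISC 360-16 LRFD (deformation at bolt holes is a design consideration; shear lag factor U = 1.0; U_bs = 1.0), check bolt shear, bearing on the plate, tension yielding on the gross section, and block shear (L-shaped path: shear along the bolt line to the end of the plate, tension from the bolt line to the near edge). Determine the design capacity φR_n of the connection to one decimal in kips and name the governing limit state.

109.5 kips (block shear governs)

Bolt shear: A_b = π(1.125)²/4 = 0.99402 in². φR_n = 0.75 × 68 × 0.99402 × 5 × 1 = 253.5 kips.
Bearing (0.3125 in plate, F_u = 65 ksi): end bolts L_c = 1.5 − 1.25/2 = 0.875, R_n = min(1.2×0.875×0.3125×65, 2.4×1.125×0.3125×65) = 21.328 kips/bolt; interior L_c = 3.5625 − 1.25 = 2.3125, R_n = 54.844 kips/bolt. φR_n = 0.75 × (1×21.328 + 4×54.844) = 180.5 kips.
Tension yield (gross): A_g = 10×0.3125 = 3.125 in². φR_n = 0.90 × 50 × 3.125 = 140.6 kips.
Block shear: shear path 1×[1.5+4×3.5625] = 1×15.75 in, A_gv = 4.9219, A_nv = 1×(15.75 − 4.5×1.3125)×0.3125 = 3.0762 in²; tension to near edge: (1.9375 − 0.5×1.3125)×0.3125 = 0.40039 in². R_n = min(0.6×65×3.0762, 0.6×50×4.9219) + 1.0×65×0.40039 = min(119.97, 147.66) + 26.025 = 146 kips. φR_n = 0.75 × 146 = 109.5 kips.
Governing: min(253.5, 180.5, 140.6, 109.5) = 109.5 kips → block shear.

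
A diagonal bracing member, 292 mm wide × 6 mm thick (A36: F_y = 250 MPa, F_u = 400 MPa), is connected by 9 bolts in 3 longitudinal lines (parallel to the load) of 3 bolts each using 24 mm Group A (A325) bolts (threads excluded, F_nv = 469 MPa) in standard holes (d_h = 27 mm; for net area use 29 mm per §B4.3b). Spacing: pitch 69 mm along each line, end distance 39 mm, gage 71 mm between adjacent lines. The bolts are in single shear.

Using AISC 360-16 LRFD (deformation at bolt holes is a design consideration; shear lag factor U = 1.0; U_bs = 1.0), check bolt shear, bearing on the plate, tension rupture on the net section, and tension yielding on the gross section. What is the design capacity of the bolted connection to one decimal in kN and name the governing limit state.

369.0 kN (net-section rupture governs)

Bolt shear: A_b = π(24)²/4 = 452.39 mm². φR_n = 0.75 × 469 × 452.39 × 9 × 1 = 1432.2 kN.
Bearing (6 mm plate, F_u = 400 MPa): end bolts L_c = 39 − 27/2 = 25.5, R_n = min(1.2×25.5×6×400, 2.4×24×6×400) = 73.44 kN/bolt; interior L_c = 69 − 27 = 42, R_n = 120.96 kN/bolt. φR_n = 0.75 × (3×73.44 + 6×120.96) = 709.6 kN.
Tension rupture (net): A_n = (292 − 3×29)×6 = 1230 mm² (U = 1.0, A_e = A_n). φR_n = 0.75 × 400 × 1230 = 369.0 kN.
Tension yield (gross): A_g = 292×6 = 1752 mm². φR_n = 0.90 × 250 × 1752 = 394.2 kN.
Governing: min(1432.2, 709.6, 369.0, 394.2) = 369.0 kN → net-section rupture.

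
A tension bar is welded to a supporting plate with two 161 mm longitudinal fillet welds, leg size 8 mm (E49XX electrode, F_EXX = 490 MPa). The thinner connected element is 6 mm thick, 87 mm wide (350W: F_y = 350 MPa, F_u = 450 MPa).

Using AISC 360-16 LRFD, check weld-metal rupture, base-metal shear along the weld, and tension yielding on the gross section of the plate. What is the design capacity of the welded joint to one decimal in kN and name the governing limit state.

164.4 kN (gross-section yield governs)

Weld metal: throat = 0.707×8 = 5.656 mm, L = 2×161 = 322 mm. φR_n = 0.75 × 0.6 × 490 × 5.656 × 322 = 401.6 kN.
Base metal shear (6 mm plate): yield φR_n = 1.0×0.6×350×6×322 = 405.7 kN; rupture φR_n = 0.75×0.6×450×6×322 = 391.2 kN; take 391.2 kN (rupture).
Tension yield (gross): A_g = 87×6 = 522 mm². φR_n = 0.90 × 350 × 522 = 164.4 kN.
Governing: min(401.6, 391.2, 164.4) = 164.4 kN → gross-section yield.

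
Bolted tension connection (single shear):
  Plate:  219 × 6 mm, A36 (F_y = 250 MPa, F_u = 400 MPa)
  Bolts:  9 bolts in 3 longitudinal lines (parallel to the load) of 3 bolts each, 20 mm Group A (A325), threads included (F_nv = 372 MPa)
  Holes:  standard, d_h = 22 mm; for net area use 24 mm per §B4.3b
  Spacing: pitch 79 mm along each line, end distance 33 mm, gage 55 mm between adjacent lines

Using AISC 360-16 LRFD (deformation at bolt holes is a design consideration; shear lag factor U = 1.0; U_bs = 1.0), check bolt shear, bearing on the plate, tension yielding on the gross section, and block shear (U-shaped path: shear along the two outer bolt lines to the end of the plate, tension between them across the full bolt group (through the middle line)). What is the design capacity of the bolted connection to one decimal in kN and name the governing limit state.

Bolt shear: A_b = π(20)²/4 = 314.16 mm². φR_n = 0.75 × 372 × 314.16 × 9 × 1 = 788.9 kN.
Bearing (6 mm plate, F_u = 400 MPa): end bolts L_c = 33 − 22/2 = 22, R_n = min(1.2×22×6×400, 2.4×20×6×400) = 63.36 kN/bolt; interior L_c = 79 − 22 = 57, R_n = 115.2 kN/bolt. φR_n = 0.75 × (3×63.36 + 6×115.2) = 661.0 kN.
Tension yield (gross): A_g = 219×6 = 1314 mm². φR_n = 0.90 × 250 × 1314 = 295.7 kN.
Block shear: shear path 2×[33+2×79] = 2×191 mm, A_gv = 2292, A_nv = 2×(191 − 2.5×24)×6 = 1572 mm²; tension across gage: (110 − 2×24)×6 = 372 mm². R_n = min(0.6×400×1572, 0.6×250×2292) + 1.0×400×372 = min(377.28, 343.8) + 148.8 = 492.6 kN. φR_n = 0.75 × 492.6 = 369.5 kN.
Governing: min(788.9, 661.0, 295.7, 369.5) = 295.7 kN → gross-section yield.

295.7 kN (gross-section yield governs)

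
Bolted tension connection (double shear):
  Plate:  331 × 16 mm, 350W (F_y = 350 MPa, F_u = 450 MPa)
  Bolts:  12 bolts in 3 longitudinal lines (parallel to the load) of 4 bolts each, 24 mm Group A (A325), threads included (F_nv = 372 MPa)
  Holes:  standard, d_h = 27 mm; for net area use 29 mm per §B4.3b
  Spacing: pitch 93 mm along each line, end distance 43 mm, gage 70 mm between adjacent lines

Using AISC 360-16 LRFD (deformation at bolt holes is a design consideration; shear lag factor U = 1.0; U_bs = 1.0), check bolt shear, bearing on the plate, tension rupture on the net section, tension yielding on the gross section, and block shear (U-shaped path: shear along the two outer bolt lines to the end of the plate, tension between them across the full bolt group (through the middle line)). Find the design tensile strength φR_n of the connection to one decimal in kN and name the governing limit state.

Bolt shear: A_b = π(24)²/4 = 452.39 mm². φR_n = 0.75 × 372 × 452.39 × 12 × 2 = 3029.2 kN.
Bearing (16 mm plate, F_u = 450 MPa): end bolts L_c = 43 − 27/2 = 29.5, R_n = min(1.2×29.5×16×450, 2.4×24×16×450) = 254.88 kN/bolt; interior L_c = 93 − 27 = 66, R_n = 414.72 kN/bolt. φR_n = 0.75 × (3×254.88 + 9×414.72) = 3372.8 kN.
Tension rupture (net): A_n = (331 − 3×29)×16 = 3904 mm² (U = 1.0, A_e = A_n). φR_n = 0.75 × 450 × 3904 = 1317.6 kN.
Tension yield (gross): A_g = 331×16 = 5296 mm². φR_n = 0.90 × 350 × 5296 = 1668.2 kN.
Block shear: shear path 2×[43+3×93] = 2×322 mm, A_gv = 10304, A_nv = 2×(322 − 3.5×29)×16 = 7056 mm²; tension across gage: (140 − 2×29)×16 = 1312 mm². R_n = min(0.6×450×7056, 0.6×350×10304) + 1.0×450×1312 = min(1905.1, 2163.8) + 590.4 = 2495.5 kN. φR_n = 0.75 × 2495.5 = 1871.6 kN.
Governing: min(3029.2, 3372.8, 1317.6, 1668.2, 1871.6) = 1317.6 kN → net-section rupture.

1317.6 kN (net-section rupture governs)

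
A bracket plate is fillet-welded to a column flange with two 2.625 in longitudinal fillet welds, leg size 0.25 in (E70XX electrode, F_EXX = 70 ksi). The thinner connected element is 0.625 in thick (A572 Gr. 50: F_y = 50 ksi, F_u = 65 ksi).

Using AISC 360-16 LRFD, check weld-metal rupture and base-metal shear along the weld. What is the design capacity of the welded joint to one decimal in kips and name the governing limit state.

29.2 kips (weld metal governs)

Weld metal: throat = 0.707×0.25 = 0.17675 in, L = 2×2.625 = 5.25 in. φR_n = 0.75 × 0.6 × 70 × 0.17675 × 5.25 = 29.2 kips.
Base metal shear (0.625 in plate): yield φR_n = 1.0×0.6×50×0.625×5.25 = 98.4 kips; rupture φR_n = 0.75×0.6×65×0.625×5.25 = 96.0 kips; take 96.0 kips (rupture).
Governing: min(29.2, 96.0) = 29.2 kips → weld metal.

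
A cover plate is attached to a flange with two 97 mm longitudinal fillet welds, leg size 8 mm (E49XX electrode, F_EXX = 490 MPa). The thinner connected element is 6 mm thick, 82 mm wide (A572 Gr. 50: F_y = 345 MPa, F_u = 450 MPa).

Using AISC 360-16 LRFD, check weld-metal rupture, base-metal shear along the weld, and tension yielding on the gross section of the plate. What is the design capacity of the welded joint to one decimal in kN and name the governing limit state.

Weld metal: throat = 0.707×8 = 5.656 mm, L = 2×97 = 194 mm. φR_n = 0.75 × 0.6 × 490 × 5.656 × 194 = 241.9 kN.
Base metal shear (6 mm plate): yield φR_n = 1.0×0.6×345×6×194 = 240.9 kN; rupture φR_n = 0.75×0.6×450×6×194 = 235.7 kN; take 235.7 kN (rupture).
Tension yield (gross): A_g = 82×6 = 492 mm². φR_n = 0.90 × 345 × 492 = 152.8 kN.
Governing: min(241.9, 235.7, 152.8) = 152.8 kN → gross-section yield.

152.8 kN (gross-section yield governs)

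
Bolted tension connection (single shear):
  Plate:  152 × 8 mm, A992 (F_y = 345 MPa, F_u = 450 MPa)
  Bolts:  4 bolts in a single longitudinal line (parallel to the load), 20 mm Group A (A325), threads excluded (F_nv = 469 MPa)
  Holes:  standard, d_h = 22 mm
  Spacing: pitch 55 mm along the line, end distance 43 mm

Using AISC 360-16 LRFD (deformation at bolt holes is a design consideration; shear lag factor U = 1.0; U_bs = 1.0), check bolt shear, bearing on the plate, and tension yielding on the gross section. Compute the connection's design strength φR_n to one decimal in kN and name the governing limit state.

Bolt shear: A_b = π(20)²/4 = 314.16 mm². φR_n = 0.75 × 469 × 314.16 × 4 × 1 = 442.0 kN.
Bearing (8 mm plate, F_u = 450 MPa): end bolts L_c = 43 − 22/2 = 32, R_n = min(1.2×32×8×450, 2.4×20×8×450) = 138.24 kN/bolt; interior L_c = 55 − 22 = 33, R_n = 142.56 kN/bolt. φR_n = 0.75 × (1×138.24 + 3×142.56) = 424.4 kN.
Tension yield (gross): A_g = 152×8 = 1216 mm². φR_n = 0.90 × 345 × 1216 = 377.6 kN.
Governing: min(442.0, 424.4, 377.6) = 377.6 kN → gross-section yield.

377.6 kN (gross-section yield governs)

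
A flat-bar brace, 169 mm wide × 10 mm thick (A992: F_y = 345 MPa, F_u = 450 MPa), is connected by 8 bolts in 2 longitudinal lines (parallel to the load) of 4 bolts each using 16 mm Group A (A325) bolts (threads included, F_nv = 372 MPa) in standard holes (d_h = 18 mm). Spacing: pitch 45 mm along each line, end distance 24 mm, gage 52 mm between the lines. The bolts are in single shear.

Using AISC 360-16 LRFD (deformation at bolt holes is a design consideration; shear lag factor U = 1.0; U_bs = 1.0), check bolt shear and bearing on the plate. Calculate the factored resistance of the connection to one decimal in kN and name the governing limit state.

448.8 kN (bolt shear governs)

Bolt shear: A_b = π(16)²/4 = 201.06 mm². φR_n = 0.75 × 372 × 201.06 × 8 × 1 = 448.8 kN.
Bearing (10 mm plate, F_u = 450 MPa): end bolts L_c = 24 − 18/2 = 15, R_n = min(1.2×15×10×450, 2.4×16×10×450) = 81 kN/bolt; interior L_c = 45 − 18 = 27, R_n = 145.8 kN/bolt. φR_n = 0.75 × (2×81 + 6×145.8) = 777.6 kN.
Governing: min(448.8, 777.6) = 448.8 kN → bolt shear.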